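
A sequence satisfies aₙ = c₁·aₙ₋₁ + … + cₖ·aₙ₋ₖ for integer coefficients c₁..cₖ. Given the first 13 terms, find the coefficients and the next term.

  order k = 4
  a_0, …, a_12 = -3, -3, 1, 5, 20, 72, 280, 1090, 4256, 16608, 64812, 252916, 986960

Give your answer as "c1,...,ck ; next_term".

  a_4 = 4·5 + 0·1 + -2·-3 + 2·-3 = 20
  a_5 = 4·20 + 0·5 + -2·1 + 2·-3 = 72
  a_6 = 4·72 + 0·20 + -2·5 + 2·1 = 280
  a_7 = 4·280 + 0·72 + -2·20 + 2·5 = 1090
  a_8 = 4·1090 + 0·280 + -2·72 + 2·20 = 4256
  a_9 = 4·4256 + 0·1090 + -2·280 + 2·72 = 16608
  a_10 = 4·16608 + 0·4256 + -2·1090 + 2·280 = 64812
  a_11 = 4·64812 + 0·16608 + -2·4256 + 2·1090 = 252916
  a_12 = 4·252916 + 0·64812 + -2·16608 + 2·4256 = 986960
  a_13 = 4·986960 + 0·252916 + -2·64812 + 2·16608 = 3851432

4,0,-2,2 ; 3851432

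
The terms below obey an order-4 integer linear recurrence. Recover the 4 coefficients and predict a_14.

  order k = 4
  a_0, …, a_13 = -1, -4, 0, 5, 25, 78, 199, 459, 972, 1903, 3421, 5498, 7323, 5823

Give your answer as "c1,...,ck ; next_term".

3,-1,-2,-2 ; -7692

  a_4 = 3·5 + -1·0 + -2·-4 + -2·-1 = 25
  a_5 = 3·25 + -1·5 + -2·0 + -2·-4 = 78
  a_6 = 3·78 + -1·25 + -2·5 + -2·0 = 199
  a_7 = 3·199 + -1·78 + -2·25 + -2·5 = 459
  a_8 = 3·459 + -1·199 + -2·78 + -2·25 = 972
  a_9 = 3·972 + -1·459 + -2·199 + -2·78 = 1903
  a_10 = 3·1903 + -1·972 + -2·459 + -2·199 = 3421
  a_11 = 3·3421 + -1·1903 + -2·972 + -2·459 = 5498
  a_12 = 3·5498 + -1·3421 + -2·1903 + -2·972 = 7323
  a_13 = 3·7323 + -1·5498 + -2·3421 + -2·1903 = 5823
  a_14 = 3·5823 + -1·7323 + -2·5498 + -2·3421 = -7692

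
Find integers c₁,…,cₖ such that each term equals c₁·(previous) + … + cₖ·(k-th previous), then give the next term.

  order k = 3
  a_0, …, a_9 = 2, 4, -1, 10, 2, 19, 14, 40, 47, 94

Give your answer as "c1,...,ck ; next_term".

  a_3 = 0·-1 + 2·4 + 1·2 = 10
  a_4 = 0·10 + 2·-1 + 1·4 = 2
  a_5 = 0·2 + 2·10 + 1·-1 = 19
  a_6 = 0·19 + 2·2 + 1·10 = 14
  a_7 = 0·14 + 2·19 + 1·2 = 40
  a_8 = 0·40 + 2·14 + 1·19 = 47
  a_9 = 0·47 + 2·40 + 1·14 = 94
  a_10 = 0·94 + 2·47 + 1·40 = 134

0,2,1 ; 134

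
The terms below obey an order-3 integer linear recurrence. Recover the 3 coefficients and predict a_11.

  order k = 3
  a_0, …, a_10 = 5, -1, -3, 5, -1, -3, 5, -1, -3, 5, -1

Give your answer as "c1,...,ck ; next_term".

0,0,1 ; -3

  a_3 = 0·-3 + 0·-1 + 1·5 = 5
  a_4 = 0·5 + 0·-3 + 1·-1 = -1
  a_5 = 0·-1 + 0·5 + 1·-3 = -3
  a_6 = 0·-3 + 0·-1 + 1·5 = 5
  a_7 = 0·5 + 0·-3 + 1·-1 = -1
  a_8 = 0·-1 + 0·5 + 1·-3 = -3
  a_9 = 0·-3 + 0·-1 + 1·5 = 5
  a_10 = 0·5 + 0·-3 + 1·-1 = -1
  a_11 = 0·-1 + 0·5 + 1·-3 = -3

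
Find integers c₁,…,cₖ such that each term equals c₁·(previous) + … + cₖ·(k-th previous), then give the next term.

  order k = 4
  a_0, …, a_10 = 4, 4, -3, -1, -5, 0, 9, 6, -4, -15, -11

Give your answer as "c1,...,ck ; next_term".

  a_4 = 0·-1 + -1·-3 + -1·4 + -1·4 = -5
  a_5 = 0·-5 + -1·-1 + -1·-3 + -1·4 = 0
  a_6 = 0·0 + -1·-5 + -1·-1 + -1·-3 = 9
  a_7 = 0·9 + -1·0 + -1·-5 + -1·-1 = 6
  a_8 = 0·6 + -1·9 + -1·0 + -1·-5 = -4
  a_9 = 0·-4 + -1·6 + -1·9 + -1·0 = -15
  a_10 = 0·-15 + -1·-4 + -1·6 + -1·9 = -11
  a_11 = 0·-11 + -1·-15 + -1·-4 + -1·6 = 13

0,-1,-1,-1 ; 13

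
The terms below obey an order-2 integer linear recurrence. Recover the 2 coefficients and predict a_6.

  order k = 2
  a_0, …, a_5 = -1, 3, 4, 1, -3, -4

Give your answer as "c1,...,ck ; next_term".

  a_2 = 1·3 + -1·-1 = 4
  a_3 = 1·4 + -1·3 = 1
  a_4 = 1·1 + -1·4 = -3
  a_5 = 1·-3 + -1·1 = -4
  a_6 = 1·-4 + -1·-3 = -1

1,-1 ; -1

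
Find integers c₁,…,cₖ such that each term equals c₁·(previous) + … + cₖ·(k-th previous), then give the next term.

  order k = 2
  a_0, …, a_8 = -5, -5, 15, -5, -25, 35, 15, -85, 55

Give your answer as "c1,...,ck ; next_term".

-1,-2 ; 115

  a_2 = -1·-5 + -2·-5 = 15
  a_3 = -1·15 + -2·-5 = -5
  a_4 = -1·-5 + -2·15 = -25
  a_5 = -1·-25 + -2·-5 = 35
  a_6 = -1·35 + -2·-25 = 15
  a_7 = -1·15 + -2·35 = -85
  a_8 = -1·-85 + -2·15 = 55
  a_9 = -1·55 + -2·-85 = 115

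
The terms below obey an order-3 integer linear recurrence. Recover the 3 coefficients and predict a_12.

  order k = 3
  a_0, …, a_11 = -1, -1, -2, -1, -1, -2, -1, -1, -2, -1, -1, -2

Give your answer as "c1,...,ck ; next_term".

  a_3 = 0·-2 + 0·-1 + 1·-1 = -1
  a_4 = 0·-1 + 0·-2 + 1·-1 = -1
  a_5 = 0·-1 + 0·-1 + 1·-2 = -2
  a_6 = 0·-2 + 0·-1 + 1·-1 = -1
  a_7 = 0·-1 + 0·-2 + 1·-1 = -1
  a_8 = 0·-1 + 0·-1 + 1·-2 = -2
  a_9 = 0·-2 + 0·-1 + 1·-1 = -1
  a_10 = 0·-1 + 0·-2 + 1·-1 = -1
  a_11 = 0·-1 + 0·-1 + 1·-2 = -2
  a_12 = 0·-2 + 0·-1 + 1·-1 = -1

0,0,1 ; -1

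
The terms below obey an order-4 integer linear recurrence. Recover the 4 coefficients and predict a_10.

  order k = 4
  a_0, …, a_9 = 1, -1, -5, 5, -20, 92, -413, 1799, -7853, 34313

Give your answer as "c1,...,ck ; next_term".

-4,1,-2,3 ; -149942

  a_4 = -4·5 + 1·-5 + -2·-1 + 3·1 = -20
  a_5 = -4·-20 + 1·5 + -2·-5 + 3·-1 = 92
  a_6 = -4·92 + 1·-20 + -2·5 + 3·-5 = -413
  a_7 = -4·-413 + 1·92 + -2·-20 + 3·5 = 1799
  a_8 = -4·1799 + 1·-413 + -2·92 + 3·-20 = -7853
  a_9 = -4·-7853 + 1·1799 + -2·-413 + 3·92 = 34313
  a_10 = -4·34313 + 1·-7853 + -2·1799 + 3·-413 = -149942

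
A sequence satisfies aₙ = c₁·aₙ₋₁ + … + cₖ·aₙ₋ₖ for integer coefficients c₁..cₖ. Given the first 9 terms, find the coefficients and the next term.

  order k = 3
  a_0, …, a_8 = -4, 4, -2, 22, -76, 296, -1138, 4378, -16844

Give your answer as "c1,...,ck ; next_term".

-3,3,-1 ; 64804

  a_3 = -3·-2 + 3·4 + -1·-4 = 22
  a_4 = -3·22 + 3·-2 + -1·4 = -76
  a_5 = -3·-76 + 3·22 + -1·-2 = 296
  a_6 = -3·296 + 3·-76 + -1·22 = -1138
  a_7 = -3·-1138 + 3·296 + -1·-76 = 4378
  a_8 = -3·4378 + 3·-1138 + -1·296 = -16844
  a_9 = -3·-16844 + 3·4378 + -1·-1138 = 64804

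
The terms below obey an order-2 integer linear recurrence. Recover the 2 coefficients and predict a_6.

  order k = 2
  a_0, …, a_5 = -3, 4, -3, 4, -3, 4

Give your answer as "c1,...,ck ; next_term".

  a_2 = 0·4 + 1·-3 = -3
  a_3 = 0·-3 + 1·4 = 4
  a_4 = 0·4 + 1·-3 = -3
  a_5 = 0·-3 + 1·4 = 4
  a_6 = 0·4 + 1·-3 = -3

0,1 ; -3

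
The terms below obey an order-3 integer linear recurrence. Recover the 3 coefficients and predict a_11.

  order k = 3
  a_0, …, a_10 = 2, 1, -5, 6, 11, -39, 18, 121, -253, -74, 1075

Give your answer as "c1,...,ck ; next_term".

  a_3 = -1·-5 + -3·1 + 2·2 = 6
  a_4 = -1·6 + -3·-5 + 2·1 = 11
  a_5 = -1·11 + -3·6 + 2·-5 = -39
  a_6 = -1·-39 + -3·11 + 2·6 = 18
  a_7 = -1·18 + -3·-39 + 2·11 = 121
  a_8 = -1·121 + -3·18 + 2·-39 = -253
  a_9 = -1·-253 + -3·121 + 2·18 = -74
  a_10 = -1·-74 + -3·-253 + 2·121 = 1075
  a_11 = -1·1075 + -3·-74 + 2·-253 = -1359

-1,-3,2 ; -1359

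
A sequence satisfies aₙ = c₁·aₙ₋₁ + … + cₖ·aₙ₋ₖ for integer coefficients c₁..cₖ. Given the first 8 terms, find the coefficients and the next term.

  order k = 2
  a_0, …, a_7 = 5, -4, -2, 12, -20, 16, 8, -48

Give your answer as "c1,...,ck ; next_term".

  a_2 = -2·-4 + -2·5 = -2
  a_3 = -2·-2 + -2·-4 = 12
  a_4 = -2·12 + -2·-2 = -20
  a_5 = -2·-20 + -2·12 = 16
  a_6 = -2·16 + -2·-20 = 8
  a_7 = -2·8 + -2·16 = -48
  a_8 = -2·-48 + -2·8 = 80

-2,-2 ; 80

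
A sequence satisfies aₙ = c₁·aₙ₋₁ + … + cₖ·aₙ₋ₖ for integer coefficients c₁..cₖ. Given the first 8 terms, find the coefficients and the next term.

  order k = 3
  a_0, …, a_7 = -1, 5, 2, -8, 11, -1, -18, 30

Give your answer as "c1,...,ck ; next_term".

  a_3 = -1·2 + -1·5 + 1·-1 = -8
  a_4 = -1·-8 + -1·2 + 1·5 = 11
  a_5 = -1·11 + -1·-8 + 1·2 = -1
  a_6 = -1·-1 + -1·11 + 1·-8 = -18
  a_7 = -1·-18 + -1·-1 + 1·11 = 30
  a_8 = -1·30 + -1·-18 + 1·-1 = -13

-1,-1,1 ; -13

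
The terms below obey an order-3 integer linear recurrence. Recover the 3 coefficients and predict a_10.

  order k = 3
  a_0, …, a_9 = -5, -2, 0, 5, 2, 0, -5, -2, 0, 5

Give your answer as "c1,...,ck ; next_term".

0,0,-1 ; 2

  a_3 = 0·0 + 0·-2 + -1·-5 = 5
  a_4 = 0·5 + 0·0 + -1·-2 = 2
  a_5 = 0·2 + 0·5 + -1·0 = 0
  a_6 = 0·0 + 0·2 + -1·5 = -5
  a_7 = 0·-5 + 0·0 + -1·2 = -2
  a_8 = 0·-2 + 0·-5 + -1·0 = 0
  a_9 = 0·0 + 0·-2 + -1·-5 = 5
  a_10 = 0·5 + 0·0 + -1·-2 = 2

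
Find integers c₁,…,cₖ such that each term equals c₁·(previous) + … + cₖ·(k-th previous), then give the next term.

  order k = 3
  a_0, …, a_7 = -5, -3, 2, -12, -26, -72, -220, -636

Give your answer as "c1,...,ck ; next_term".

  a_3 = 2·2 + 2·-3 + 2·-5 = -12
  a_4 = 2·-12 + 2·2 + 2·-3 = -26
  a_5 = 2·-26 + 2·-12 + 2·2 = -72
  a_6 = 2·-72 + 2·-26 + 2·-12 = -220
  a_7 = 2·-220 + 2·-72 + 2·-26 = -636
  a_8 = 2·-636 + 2·-220 + 2·-72 = -1856

2,2,2 ; -1856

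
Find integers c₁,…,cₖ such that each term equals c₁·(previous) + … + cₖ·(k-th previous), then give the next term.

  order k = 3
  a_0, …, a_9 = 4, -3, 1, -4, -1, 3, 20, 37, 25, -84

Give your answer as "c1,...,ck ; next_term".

  a_3 = 2·1 + -2·-3 + -3·4 = -4
  a_4 = 2·-4 + -2·1 + -3·-3 = -1
  a_5 = 2·-1 + -2·-4 + -3·1 = 3
  a_6 = 2·3 + -2·-1 + -3·-4 = 20
  a_7 = 2·20 + -2·3 + -3·-1 = 37
  a_8 = 2·37 + -2·20 + -3·3 = 25
  a_9 = 2·25 + -2·37 + -3·20 = -84
  a_10 = 2·-84 + -2·25 + -3·37 = -329

2,-2,-3 ; -329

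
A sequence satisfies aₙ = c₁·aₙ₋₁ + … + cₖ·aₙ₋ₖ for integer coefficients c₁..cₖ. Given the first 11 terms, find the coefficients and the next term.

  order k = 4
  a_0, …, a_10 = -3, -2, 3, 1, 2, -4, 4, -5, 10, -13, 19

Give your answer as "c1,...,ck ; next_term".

0,1,-1,1 ; -28

  a_4 = 0·1 + 1·3 + -1·-2 + 1·-3 = 2
  a_5 = 0·2 + 1·1 + -1·3 + 1·-2 = -4
  a_6 = 0·-4 + 1·2 + -1·1 + 1·3 = 4
  a_7 = 0·4 + 1·-4 + -1·2 + 1·1 = -5
  a_8 = 0·-5 + 1·4 + -1·-4 + 1·2 = 10
  a_9 = 0·10 + 1·-5 + -1·4 + 1·-4 = -13
  a_10 = 0·-13 + 1·10 + -1·-5 + 1·4 = 19
  a_11 = 0·19 + 1·-13 + -1·10 + 1·-5 = -28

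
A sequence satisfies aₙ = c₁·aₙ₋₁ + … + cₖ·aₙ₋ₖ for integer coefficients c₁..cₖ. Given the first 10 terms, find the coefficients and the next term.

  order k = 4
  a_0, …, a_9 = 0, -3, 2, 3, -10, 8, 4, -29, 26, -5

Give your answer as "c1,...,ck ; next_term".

  a_4 = 0·3 + 1·2 + 4·-3 + 1·0 = -10
  a_5 = 0·-10 + 1·3 + 4·2 + 1·-3 = 8
  a_6 = 0·8 + 1·-10 + 4·3 + 1·2 = 4
  a_7 = 0·4 + 1·8 + 4·-10 + 1·3 = -29
  a_8 = 0·-29 + 1·4 + 4·8 + 1·-10 = 26
  a_9 = 0·26 + 1·-29 + 4·4 + 1·8 = -5
  a_10 = 0·-5 + 1·26 + 4·-29 + 1·4 = -86

0,1,4,1 ; -86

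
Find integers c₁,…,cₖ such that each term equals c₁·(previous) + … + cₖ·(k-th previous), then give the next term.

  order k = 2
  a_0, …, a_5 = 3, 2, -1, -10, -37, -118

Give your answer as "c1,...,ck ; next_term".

4,-3 ; -361

  a_2 = 4·2 + -3·3 = -1
  a_3 = 4·-1 + -3·2 = -10
  a_4 = 4·-10 + -3·-1 = -37
  a_5 = 4·-37 + -3·-10 = -118
  a_6 = 4·-118 + -3·-37 = -361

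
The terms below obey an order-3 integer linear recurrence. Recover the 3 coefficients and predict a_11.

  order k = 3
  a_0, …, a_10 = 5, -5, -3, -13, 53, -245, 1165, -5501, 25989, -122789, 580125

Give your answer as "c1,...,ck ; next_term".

-4,3,-2 ; -2740845

  a_3 = -4·-3 + 3·-5 + -2·5 = -13
  a_4 = -4·-13 + 3·-3 + -2·-5 = 53
  a_5 = -4·53 + 3·-13 + -2·-3 = -245
  a_6 = -4·-245 + 3·53 + -2·-13 = 1165
  a_7 = -4·1165 + 3·-245 + -2·53 = -5501
  a_8 = -4·-5501 + 3·1165 + -2·-245 = 25989
  a_9 = -4·25989 + 3·-5501 + -2·1165 = -122789
  a_10 = -4·-122789 + 3·25989 + -2·-5501 = 580125
  a_11 = -4·580125 + 3·-122789 + -2·25989 = -2740845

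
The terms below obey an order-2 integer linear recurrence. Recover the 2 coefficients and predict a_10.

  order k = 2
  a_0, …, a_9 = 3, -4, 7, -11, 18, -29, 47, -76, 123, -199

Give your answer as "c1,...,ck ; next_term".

-1,1 ; 322

  a_2 = -1·-4 + 1·3 = 7
  a_3 = -1·7 + 1·-4 = -11
  a_4 = -1·-11 + 1·7 = 18
  a_5 = -1·18 + 1·-11 = -29
  a_6 = -1·-29 + 1·18 = 47
  a_7 = -1·47 + 1·-29 = -76
  a_8 = -1·-76 + 1·47 = 123
  a_9 = -1·123 + 1·-76 = -199
  a_10 = -1·-199 + 1·123 = 322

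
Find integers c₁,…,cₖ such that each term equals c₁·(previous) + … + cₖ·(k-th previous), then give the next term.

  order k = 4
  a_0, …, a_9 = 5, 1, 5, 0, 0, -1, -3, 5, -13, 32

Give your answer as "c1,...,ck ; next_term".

  a_4 = -2·0 + 1·5 + 0·1 + -1·5 = 0
  a_5 = -2·0 + 1·0 + 0·5 + -1·1 = -1
  a_6 = -2·-1 + 1·0 + 0·0 + -1·5 = -3
  a_7 = -2·-3 + 1·-1 + 0·0 + -1·0 = 5
  a_8 = -2·5 + 1·-3 + 0·-1 + -1·0 = -13
  a_9 = -2·-13 + 1·5 + 0·-3 + -1·-1 = 32
  a_10 = -2·32 + 1·-13 + 0·5 + -1·-3 = -74

-2,1,0,-1 ; -74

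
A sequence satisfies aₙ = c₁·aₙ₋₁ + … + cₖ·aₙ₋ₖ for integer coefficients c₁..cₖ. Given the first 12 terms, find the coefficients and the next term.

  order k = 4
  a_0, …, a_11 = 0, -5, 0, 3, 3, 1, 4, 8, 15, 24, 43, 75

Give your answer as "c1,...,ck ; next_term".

  a_4 = 1·3 + 1·0 + 0·-5 + 1·0 = 3
  a_5 = 1·3 + 1·3 + 0·0 + 1·-5 = 1
  a_6 = 1·1 + 1·3 + 0·3 + 1·0 = 4
  a_7 = 1·4 + 1·1 + 0·3 + 1·3 = 8
  a_8 = 1·8 + 1·4 + 0·1 + 1·3 = 15
  a_9 = 1·15 + 1·8 + 0·4 + 1·1 = 24
  a_10 = 1·24 + 1·15 + 0·8 + 1·4 = 43
  a_11 = 1·43 + 1·24 + 0·15 + 1·8 = 75
  a_12 = 1·75 + 1·43 + 0·24 + 1·15 = 133

1,1,0,1 ; 133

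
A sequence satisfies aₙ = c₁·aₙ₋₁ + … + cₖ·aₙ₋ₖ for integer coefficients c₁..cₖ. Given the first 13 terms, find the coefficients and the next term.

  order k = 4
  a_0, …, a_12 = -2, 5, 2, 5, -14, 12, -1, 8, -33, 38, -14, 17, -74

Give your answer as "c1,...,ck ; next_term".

  a_4 = -1·5 + -1·2 + -1·5 + 1·-2 = -14
  a_5 = -1·-14 + -1·5 + -1·2 + 1·5 = 12
  a_6 = -1·12 + -1·-14 + -1·5 + 1·2 = -1
  a_7 = -1·-1 + -1·12 + -1·-14 + 1·5 = 8
  a_8 = -1·8 + -1·-1 + -1·12 + 1·-14 = -33
  a_9 = -1·-33 + -1·8 + -1·-1 + 1·12 = 38
  a_10 = -1·38 + -1·-33 + -1·8 + 1·-1 = -14
  a_11 = -1·-14 + -1·38 + -1·-33 + 1·8 = 17
  a_12 = -1·17 + -1·-14 + -1·38 + 1·-33 = -74
  a_13 = -1·-74 + -1·17 + -1·-14 + 1·38 = 109

-1,-1,-1,1 ; 109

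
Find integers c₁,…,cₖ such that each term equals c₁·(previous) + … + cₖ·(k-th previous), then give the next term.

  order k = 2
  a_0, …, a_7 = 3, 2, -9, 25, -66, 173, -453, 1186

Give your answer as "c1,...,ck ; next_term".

  a_2 = -3·2 + -1·3 = -9
  a_3 = -3·-9 + -1·2 = 25
  a_4 = -3·25 + -1·-9 = -66
  a_5 = -3·-66 + -1·25 = 173
  a_6 = -3·173 + -1·-66 = -453
  a_7 = -3·-453 + -1·173 = 1186
  a_8 = -3·1186 + -1·-453 = -3105

-3,-1 ; -3105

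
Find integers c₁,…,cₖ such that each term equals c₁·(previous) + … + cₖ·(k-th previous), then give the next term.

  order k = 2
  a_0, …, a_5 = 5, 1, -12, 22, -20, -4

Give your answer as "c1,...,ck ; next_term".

  a_2 = -2·1 + -2·5 = -12
  a_3 = -2·-12 + -2·1 = 22
  a_4 = -2·22 + -2·-12 = -20
  a_5 = -2·-20 + -2·22 = -4
  a_6 = -2·-4 + -2·-20 = 48

-2,-2 ; 48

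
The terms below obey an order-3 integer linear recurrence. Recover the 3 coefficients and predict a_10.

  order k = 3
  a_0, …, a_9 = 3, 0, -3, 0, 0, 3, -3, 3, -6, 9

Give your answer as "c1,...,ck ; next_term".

  a_3 = -1·-3 + 0·0 + -1·3 = 0
  a_4 = -1·0 + 0·-3 + -1·0 = 0
  a_5 = -1·0 + 0·0 + -1·-3 = 3
  a_6 = -1·3 + 0·0 + -1·0 = -3
  a_7 = -1·-3 + 0·3 + -1·0 = 3
  a_8 = -1·3 + 0·-3 + -1·3 = -6
  a_9 = -1·-6 + 0·3 + -1·-3 = 9
  a_10 = -1·9 + 0·-6 + -1·3 = -12

-1,0,-1 ; -12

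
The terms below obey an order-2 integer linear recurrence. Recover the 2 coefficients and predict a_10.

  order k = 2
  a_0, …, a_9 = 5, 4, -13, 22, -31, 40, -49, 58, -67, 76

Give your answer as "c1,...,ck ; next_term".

  a_2 = -2·4 + -1·5 = -13
  a_3 = -2·-13 + -1·4 = 22
  a_4 = -2·22 + -1·-13 = -31
  a_5 = -2·-31 + -1·22 = 40
  a_6 = -2·40 + -1·-31 = -49
  a_7 = -2·-49 + -1·40 = 58
  a_8 = -2·58 + -1·-49 = -67
  a_9 = -2·-67 + -1·58 = 76
  a_10 = -2·76 + -1·-67 = -85

-2,-1 ; -85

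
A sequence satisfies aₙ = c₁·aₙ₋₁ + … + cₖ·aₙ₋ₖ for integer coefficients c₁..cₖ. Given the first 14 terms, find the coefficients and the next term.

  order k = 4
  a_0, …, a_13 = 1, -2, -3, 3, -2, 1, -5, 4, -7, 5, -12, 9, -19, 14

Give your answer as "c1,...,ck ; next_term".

  a_4 = 0·3 + 1·-3 + 0·-2 + 1·1 = -2
  a_5 = 0·-2 + 1·3 + 0·-3 + 1·-2 = 1
  a_6 = 0·1 + 1·-2 + 0·3 + 1·-3 = -5
  a_7 = 0·-5 + 1·1 + 0·-2 + 1·3 = 4
  a_8 = 0·4 + 1·-5 + 0·1 + 1·-2 = -7
  a_9 = 0·-7 + 1·4 + 0·-5 + 1·1 = 5
  a_10 = 0·5 + 1·-7 + 0·4 + 1·-5 = -12
  a_11 = 0·-12 + 1·5 + 0·-7 + 1·4 = 9
  a_12 = 0·9 + 1·-12 + 0·5 + 1·-7 = -19
  a_13 = 0·-19 + 1·9 + 0·-12 + 1·5 = 14
  a_14 = 0·14 + 1·-19 + 0·9 + 1·-12 = -31

0,1,0,1 ; -31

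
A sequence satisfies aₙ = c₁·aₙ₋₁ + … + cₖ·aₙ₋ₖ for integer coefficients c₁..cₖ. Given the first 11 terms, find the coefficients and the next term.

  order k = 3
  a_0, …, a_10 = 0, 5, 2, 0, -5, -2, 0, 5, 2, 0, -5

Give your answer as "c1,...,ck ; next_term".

0,0,-1 ; -2

  a_3 = 0·2 + 0·5 + -1·0 = 0
  a_4 = 0·0 + 0·2 + -1·5 = -5
  a_5 = 0·-5 + 0·0 + -1·2 = -2
  a_6 = 0·-2 + 0·-5 + -1·0 = 0
  a_7 = 0·0 + 0·-2 + -1·-5 = 5
  a_8 = 0·5 + 0·0 + -1·-2 = 2
  a_9 = 0·2 + 0·5 + -1·0 = 0
  a_10 = 0·0 + 0·2 + -1·5 = -5
  a_11 = 0·-5 + 0·0 + -1·2 = -2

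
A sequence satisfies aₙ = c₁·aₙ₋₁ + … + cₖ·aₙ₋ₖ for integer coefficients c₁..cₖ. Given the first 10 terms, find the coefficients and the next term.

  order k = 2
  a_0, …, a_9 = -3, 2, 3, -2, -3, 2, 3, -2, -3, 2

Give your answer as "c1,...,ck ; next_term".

  a_2 = 0·2 + -1·-3 = 3
  a_3 = 0·3 + -1·2 = -2
  a_4 = 0·-2 + -1·3 = -3
  a_5 = 0·-3 + -1·-2 = 2
  a_6 = 0·2 + -1·-3 = 3
  a_7 = 0·3 + -1·2 = -2
  a_8 = 0·-2 + -1·3 = -3
  a_9 = 0·-3 + -1·-2 = 2
  a_10 = 0·2 + -1·-3 = 3

0,-1 ; 3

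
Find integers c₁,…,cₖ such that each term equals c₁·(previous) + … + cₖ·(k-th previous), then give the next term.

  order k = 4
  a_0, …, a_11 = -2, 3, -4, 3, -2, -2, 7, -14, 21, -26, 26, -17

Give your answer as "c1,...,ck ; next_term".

  a_4 = -1·3 + 1·-4 + 1·3 + -1·-2 = -2
  a_5 = -1·-2 + 1·3 + 1·-4 + -1·3 = -2
  a_6 = -1·-2 + 1·-2 + 1·3 + -1·-4 = 7
  a_7 = -1·7 + 1·-2 + 1·-2 + -1·3 = -14
  a_8 = -1·-14 + 1·7 + 1·-2 + -1·-2 = 21
  a_9 = -1·21 + 1·-14 + 1·7 + -1·-2 = -26
  a_10 = -1·-26 + 1·21 + 1·-14 + -1·7 = 26
  a_11 = -1·26 + 1·-26 + 1·21 + -1·-14 = -17
  a_12 = -1·-17 + 1·26 + 1·-26 + -1·21 = -4

-1,1,1,-1 ; -4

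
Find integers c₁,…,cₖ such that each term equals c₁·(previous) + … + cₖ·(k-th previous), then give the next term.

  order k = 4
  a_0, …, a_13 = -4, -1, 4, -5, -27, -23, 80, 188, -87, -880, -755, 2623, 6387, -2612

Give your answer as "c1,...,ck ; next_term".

1,-3,-2,3 ; -29284

  a_4 = 1·-5 + -3·4 + -2·-1 + 3·-4 = -27
  a_5 = 1·-27 + -3·-5 + -2·4 + 3·-1 = -23
  a_6 = 1·-23 + -3·-27 + -2·-5 + 3·4 = 80
  a_7 = 1·80 + -3·-23 + -2·-27 + 3·-5 = 188
  a_8 = 1·188 + -3·80 + -2·-23 + 3·-27 = -87
  a_9 = 1·-87 + -3·188 + -2·80 + 3·-23 = -880
  a_10 = 1·-880 + -3·-87 + -2·188 + 3·80 = -755
  a_11 = 1·-755 + -3·-880 + -2·-87 + 3·188 = 2623
  a_12 = 1·2623 + -3·-755 + -2·-880 + 3·-87 = 6387
  a_13 = 1·6387 + -3·2623 + -2·-755 + 3·-880 = -2612
  a_14 = 1·-2612 + -3·6387 + -2·2623 + 3·-755 = -29284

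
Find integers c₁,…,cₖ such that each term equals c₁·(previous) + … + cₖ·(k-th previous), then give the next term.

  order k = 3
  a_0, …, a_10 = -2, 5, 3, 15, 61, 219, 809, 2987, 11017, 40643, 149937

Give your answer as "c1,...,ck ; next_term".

  a_3 = 3·3 + 2·5 + 2·-2 = 15
  a_4 = 3·15 + 2·3 + 2·5 = 61
  a_5 = 3·61 + 2·15 + 2·3 = 219
  a_6 = 3·219 + 2·61 + 2·15 = 809
  a_7 = 3·809 + 2·219 + 2·61 = 2987
  a_8 = 3·2987 + 2·809 + 2·219 = 11017
  a_9 = 3·11017 + 2·2987 + 2·809 = 40643
  a_10 = 3·40643 + 2·11017 + 2·2987 = 149937
  a_11 = 3·149937 + 2·40643 + 2·11017 = 553131

3,2,2 ; 553131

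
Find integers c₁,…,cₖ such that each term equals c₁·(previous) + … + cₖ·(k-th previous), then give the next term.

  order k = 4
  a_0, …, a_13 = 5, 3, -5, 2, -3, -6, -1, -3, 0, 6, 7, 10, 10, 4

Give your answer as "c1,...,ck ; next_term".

  a_4 = 1·2 + 0·-5 + 0·3 + -1·5 = -3
  a_5 = 1·-3 + 0·2 + 0·-5 + -1·3 = -6
  a_6 = 1·-6 + 0·-3 + 0·2 + -1·-5 = -1
  a_7 = 1·-1 + 0·-6 + 0·-3 + -1·2 = -3
  a_8 = 1·-3 + 0·-1 + 0·-6 + -1·-3 = 0
  a_9 = 1·0 + 0·-3 + 0·-1 + -1·-6 = 6
  a_10 = 1·6 + 0·0 + 0·-3 + -1·-1 = 7
  a_11 = 1·7 + 0·6 + 0·0 + -1·-3 = 10
  a_12 = 1·10 + 0·7 + 0·6 + -1·0 = 10
  a_13 = 1·10 + 0·10 + 0·7 + -1·6 = 4
  a_14 = 1·4 + 0·10 + 0·10 + -1·7 = -3

1,0,0,-1 ; -3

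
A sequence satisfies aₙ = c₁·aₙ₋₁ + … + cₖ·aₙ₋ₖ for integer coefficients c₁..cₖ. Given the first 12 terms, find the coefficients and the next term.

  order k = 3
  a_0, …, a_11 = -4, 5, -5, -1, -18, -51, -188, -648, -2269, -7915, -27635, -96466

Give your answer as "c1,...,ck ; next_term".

3,2,-1 ; -336753

  a_3 = 3·-5 + 2·5 + -1·-4 = -1
  a_4 = 3·-1 + 2·-5 + -1·5 = -18
  a_5 = 3·-18 + 2·-1 + -1·-5 = -51
  a_6 = 3·-51 + 2·-18 + -1·-1 = -188
  a_7 = 3·-188 + 2·-51 + -1·-18 = -648
  a_8 = 3·-648 + 2·-188 + -1·-51 = -2269
  a_9 = 3·-2269 + 2·-648 + -1·-188 = -7915
  a_10 = 3·-7915 + 2·-2269 + -1·-648 = -27635
  a_11 = 3·-27635 + 2·-7915 + -1·-2269 = -96466
  a_12 = 3·-96466 + 2·-27635 + -1·-7915 = -336753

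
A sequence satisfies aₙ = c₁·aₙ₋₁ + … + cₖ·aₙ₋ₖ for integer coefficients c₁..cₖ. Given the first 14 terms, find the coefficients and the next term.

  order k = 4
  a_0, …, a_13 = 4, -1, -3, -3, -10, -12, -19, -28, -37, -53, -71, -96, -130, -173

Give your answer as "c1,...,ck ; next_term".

  a_4 = 1·-3 + 1·-3 + 0·-1 + -1·4 = -10
  a_5 = 1·-10 + 1·-3 + 0·-3 + -1·-1 = -12
  a_6 = 1·-12 + 1·-10 + 0·-3 + -1·-3 = -19
  a_7 = 1·-19 + 1·-12 + 0·-10 + -1·-3 = -28
  a_8 = 1·-28 + 1·-19 + 0·-12 + -1·-10 = -37
  a_9 = 1·-37 + 1·-28 + 0·-19 + -1·-12 = -53
  a_10 = 1·-53 + 1·-37 + 0·-28 + -1·-19 = -71
  a_11 = 1·-71 + 1·-53 + 0·-37 + -1·-28 = -96
  a_12 = 1·-96 + 1·-71 + 0·-53 + -1·-37 = -130
  a_13 = 1·-130 + 1·-96 + 0·-71 + -1·-53 = -173
  a_14 = 1·-173 + 1·-130 + 0·-96 + -1·-71 = -232

1,1,0,-1 ; -232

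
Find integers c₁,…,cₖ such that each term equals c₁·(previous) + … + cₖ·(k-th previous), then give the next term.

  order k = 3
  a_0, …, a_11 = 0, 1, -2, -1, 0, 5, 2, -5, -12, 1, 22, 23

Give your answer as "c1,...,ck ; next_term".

  a_3 = 0·-2 + -1·1 + -2·0 = -1
  a_4 = 0·-1 + -1·-2 + -2·1 = 0
  a_5 = 0·0 + -1·-1 + -2·-2 = 5
  a_6 = 0·5 + -1·0 + -2·-1 = 2
  a_7 = 0·2 + -1·5 + -2·0 = -5
  a_8 = 0·-5 + -1·2 + -2·5 = -12
  a_9 = 0·-12 + -1·-5 + -2·2 = 1
  a_10 = 0·1 + -1·-12 + -2·-5 = 22
  a_11 = 0·22 + -1·1 + -2·-12 = 23
  a_12 = 0·23 + -1·22 + -2·1 = -24

0,-1,-2 ; -24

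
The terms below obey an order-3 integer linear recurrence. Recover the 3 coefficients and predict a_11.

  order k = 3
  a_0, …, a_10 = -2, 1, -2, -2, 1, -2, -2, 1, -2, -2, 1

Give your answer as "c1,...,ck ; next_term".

  a_3 = 0·-2 + 0·1 + 1·-2 = -2
  a_4 = 0·-2 + 0·-2 + 1·1 = 1
  a_5 = 0·1 + 0·-2 + 1·-2 = -2
  a_6 = 0·-2 + 0·1 + 1·-2 = -2
  a_7 = 0·-2 + 0·-2 + 1·1 = 1
  a_8 = 0·1 + 0·-2 + 1·-2 = -2
  a_9 = 0·-2 + 0·1 + 1·-2 = -2
  a_10 = 0·-2 + 0·-2 + 1·1 = 1
  a_11 = 0·1 + 0·-2 + 1·-2 = -2

0,0,1 ; -2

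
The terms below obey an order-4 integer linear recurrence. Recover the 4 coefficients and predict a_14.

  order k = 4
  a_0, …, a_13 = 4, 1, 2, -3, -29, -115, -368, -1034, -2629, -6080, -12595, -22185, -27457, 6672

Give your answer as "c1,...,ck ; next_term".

4,-3,-3,-2 ; 200804

  a_4 = 4·-3 + -3·2 + -3·1 + -2·4 = -29
  a_5 = 4·-29 + -3·-3 + -3·2 + -2·1 = -115
  a_6 = 4·-115 + -3·-29 + -3·-3 + -2·2 = -368
  a_7 = 4·-368 + -3·-115 + -3·-29 + -2·-3 = -1034
  a_8 = 4·-1034 + -3·-368 + -3·-115 + -2·-29 = -2629
  a_9 = 4·-2629 + -3·-1034 + -3·-368 + -2·-115 = -6080
  a_10 = 4·-6080 + -3·-2629 + -3·-1034 + -2·-368 = -12595
  a_11 = 4·-12595 + -3·-6080 + -3·-2629 + -2·-1034 = -22185
  a_12 = 4·-22185 + -3·-12595 + -3·-6080 + -2·-2629 = -27457
  a_13 = 4·-27457 + -3·-22185 + -3·-12595 + -2·-6080 = 6672
  a_14 = 4·6672 + -3·-27457 + -3·-22185 + -2·-12595 = 200804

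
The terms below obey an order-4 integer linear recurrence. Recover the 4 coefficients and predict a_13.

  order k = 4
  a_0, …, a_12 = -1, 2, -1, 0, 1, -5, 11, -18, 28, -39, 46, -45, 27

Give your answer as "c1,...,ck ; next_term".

  a_4 = -2·0 + -1·-1 + -1·2 + -2·-1 = 1
  a_5 = -2·1 + -1·0 + -1·-1 + -2·2 = -5
  a_6 = -2·-5 + -1·1 + -1·0 + -2·-1 = 11
  a_7 = -2·11 + -1·-5 + -1·1 + -2·0 = -18
  a_8 = -2·-18 + -1·11 + -1·-5 + -2·1 = 28
  a_9 = -2·28 + -1·-18 + -1·11 + -2·-5 = -39
  a_10 = -2·-39 + -1·28 + -1·-18 + -2·11 = 46
  a_11 = -2·46 + -1·-39 + -1·28 + -2·-18 = -45
  a_12 = -2·-45 + -1·46 + -1·-39 + -2·28 = 27
  a_13 = -2·27 + -1·-45 + -1·46 + -2·-39 = 23

-2,-1,-1,-2 ; 23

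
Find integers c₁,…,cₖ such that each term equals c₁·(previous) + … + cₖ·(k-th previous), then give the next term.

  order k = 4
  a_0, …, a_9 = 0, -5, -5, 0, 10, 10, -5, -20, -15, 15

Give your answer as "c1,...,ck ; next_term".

0,-1,-1,-1 ; 40

  a_4 = 0·0 + -1·-5 + -1·-5 + -1·0 = 10
  a_5 = 0·10 + -1·0 + -1·-5 + -1·-5 = 10
  a_6 = 0·10 + -1·10 + -1·0 + -1·-5 = -5
  a_7 = 0·-5 + -1·10 + -1·10 + -1·0 = -20
  a_8 = 0·-20 + -1·-5 + -1·10 + -1·10 = -15
  a_9 = 0·-15 + -1·-20 + -1·-5 + -1·10 = 15
  a_10 = 0·15 + -1·-15 + -1·-20 + -1·-5 = 40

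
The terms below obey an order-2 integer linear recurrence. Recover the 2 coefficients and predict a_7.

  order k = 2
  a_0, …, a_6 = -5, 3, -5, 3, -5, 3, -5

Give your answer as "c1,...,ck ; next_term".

  a_2 = 0·3 + 1·-5 = -5
  a_3 = 0·-5 + 1·3 = 3
  a_4 = 0·3 + 1·-5 = -5
  a_5 = 0·-5 + 1·3 = 3
  a_6 = 0·3 + 1·-5 = -5
  a_7 = 0·-5 + 1·3 = 3

0,1 ; 3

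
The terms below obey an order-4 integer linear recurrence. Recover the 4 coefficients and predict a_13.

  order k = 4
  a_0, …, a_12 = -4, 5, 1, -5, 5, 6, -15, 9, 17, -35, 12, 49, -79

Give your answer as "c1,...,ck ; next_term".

-1,-1,1,1 ; 7

  a_4 = -1·-5 + -1·1 + 1·5 + 1·-4 = 5
  a_5 = -1·5 + -1·-5 + 1·1 + 1·5 = 6
  a_6 = -1·6 + -1·5 + 1·-5 + 1·1 = -15
  a_7 = -1·-15 + -1·6 + 1·5 + 1·-5 = 9
  a_8 = -1·9 + -1·-15 + 1·6 + 1·5 = 17
  a_9 = -1·17 + -1·9 + 1·-15 + 1·6 = -35
  a_10 = -1·-35 + -1·17 + 1·9 + 1·-15 = 12
  a_11 = -1·12 + -1·-35 + 1·17 + 1·9 = 49
  a_12 = -1·49 + -1·12 + 1·-35 + 1·17 = -79
  a_13 = -1·-79 + -1·49 + 1·12 + 1·-35 = 7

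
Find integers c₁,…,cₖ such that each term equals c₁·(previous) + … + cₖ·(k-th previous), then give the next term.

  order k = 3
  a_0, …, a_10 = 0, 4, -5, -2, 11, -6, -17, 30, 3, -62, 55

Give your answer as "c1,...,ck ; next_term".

-2,-3,-2 ; 70

  a_3 = -2·-5 + -3·4 + -2·0 = -2
  a_4 = -2·-2 + -3·-5 + -2·4 = 11
  a_5 = -2·11 + -3·-2 + -2·-5 = -6
  a_6 = -2·-6 + -3·11 + -2·-2 = -17
  a_7 = -2·-17 + -3·-6 + -2·11 = 30
  a_8 = -2·30 + -3·-17 + -2·-6 = 3
  a_9 = -2·3 + -3·30 + -2·-17 = -62
  a_10 = -2·-62 + -3·3 + -2·30 = 55
  a_11 = -2·55 + -3·-62 + -2·3 = 70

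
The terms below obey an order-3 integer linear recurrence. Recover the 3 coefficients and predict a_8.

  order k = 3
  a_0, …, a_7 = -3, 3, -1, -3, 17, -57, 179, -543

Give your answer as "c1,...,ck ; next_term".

-3,1,3 ; 1637

  a_3 = -3·-1 + 1·3 + 3·-3 = -3
  a_4 = -3·-3 + 1·-1 + 3·3 = 17
  a_5 = -3·17 + 1·-3 + 3·-1 = -57
  a_6 = -3·-57 + 1·17 + 3·-3 = 179
  a_7 = -3·179 + 1·-57 + 3·17 = -543
  a_8 = -3·-543 + 1·179 + 3·-57 = 1637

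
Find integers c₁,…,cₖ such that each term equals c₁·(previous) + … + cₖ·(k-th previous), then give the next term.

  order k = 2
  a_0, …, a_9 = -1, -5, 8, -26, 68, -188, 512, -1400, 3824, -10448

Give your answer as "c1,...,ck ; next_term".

-2,2 ; 28544

  a_2 = -2·-5 + 2·-1 = 8
  a_3 = -2·8 + 2·-5 = -26
  a_4 = -2·-26 + 2·8 = 68
  a_5 = -2·68 + 2·-26 = -188
  a_6 = -2·-188 + 2·68 = 512
  a_7 = -2·512 + 2·-188 = -1400
  a_8 = -2·-1400 + 2·512 = 3824
  a_9 = -2·3824 + 2·-1400 = -10448
  a_10 = -2·-10448 + 2·3824 = 28544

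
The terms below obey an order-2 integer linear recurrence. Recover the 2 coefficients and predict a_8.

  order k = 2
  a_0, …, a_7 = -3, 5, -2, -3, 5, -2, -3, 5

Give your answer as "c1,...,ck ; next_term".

-1,-1 ; -2

  a_2 = -1·5 + -1·-3 = -2
  a_3 = -1·-2 + -1·5 = -3
  a_4 = -1·-3 + -1·-2 = 5
  a_5 = -1·5 + -1·-3 = -2
  a_6 = -1·-2 + -1·5 = -3
  a_7 = -1·-3 + -1·-2 = 5
  a_8 = -1·5 + -1·-3 = -2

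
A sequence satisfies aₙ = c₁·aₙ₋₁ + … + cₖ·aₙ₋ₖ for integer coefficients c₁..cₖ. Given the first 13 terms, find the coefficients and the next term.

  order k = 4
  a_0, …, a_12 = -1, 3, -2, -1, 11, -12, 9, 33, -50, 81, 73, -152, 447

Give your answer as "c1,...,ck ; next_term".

  a_4 = 0·-1 + 1·-2 + 4·3 + -1·-1 = 11
  a_5 = 0·11 + 1·-1 + 4·-2 + -1·3 = -12
  a_6 = 0·-12 + 1·11 + 4·-1 + -1·-2 = 9
  a_7 = 0·9 + 1·-12 + 4·11 + -1·-1 = 33
  a_8 = 0·33 + 1·9 + 4·-12 + -1·11 = -50
  a_9 = 0·-50 + 1·33 + 4·9 + -1·-12 = 81
  a_10 = 0·81 + 1·-50 + 4·33 + -1·9 = 73
  a_11 = 0·73 + 1·81 + 4·-50 + -1·33 = -152
  a_12 = 0·-152 + 1·73 + 4·81 + -1·-50 = 447
  a_13 = 0·447 + 1·-152 + 4·73 + -1·81 = 59

0,1,4,-1 ; 59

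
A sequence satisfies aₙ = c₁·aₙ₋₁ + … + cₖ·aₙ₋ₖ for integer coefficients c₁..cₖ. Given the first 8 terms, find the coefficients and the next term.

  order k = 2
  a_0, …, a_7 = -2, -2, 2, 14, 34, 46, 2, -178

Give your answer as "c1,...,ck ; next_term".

  a_2 = 3·-2 + -4·-2 = 2
  a_3 = 3·2 + -4·-2 = 14
  a_4 = 3·14 + -4·2 = 34
  a_5 = 3·34 + -4·14 = 46
  a_6 = 3·46 + -4·34 = 2
  a_7 = 3·2 + -4·46 = -178
  a_8 = 3·-178 + -4·2 = -542

3,-4 ; -542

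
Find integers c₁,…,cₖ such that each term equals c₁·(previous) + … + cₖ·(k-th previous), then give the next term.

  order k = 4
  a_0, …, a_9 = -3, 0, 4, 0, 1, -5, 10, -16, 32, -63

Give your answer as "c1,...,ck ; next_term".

  a_4 = -1·0 + 1·4 + -1·0 + 1·-3 = 1
  a_5 = -1·1 + 1·0 + -1·4 + 1·0 = -5
  a_6 = -1·-5 + 1·1 + -1·0 + 1·4 = 10
  a_7 = -1·10 + 1·-5 + -1·1 + 1·0 = -16
  a_8 = -1·-16 + 1·10 + -1·-5 + 1·1 = 32
  a_9 = -1·32 + 1·-16 + -1·10 + 1·-5 = -63
  a_10 = -1·-63 + 1·32 + -1·-16 + 1·10 = 121

-1,1,-1,1 ; 121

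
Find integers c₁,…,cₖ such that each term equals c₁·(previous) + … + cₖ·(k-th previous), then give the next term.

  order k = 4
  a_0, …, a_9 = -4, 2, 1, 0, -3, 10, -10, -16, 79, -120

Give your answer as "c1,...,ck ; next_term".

  a_4 = -2·0 + -3·1 + 2·2 + 1·-4 = -3
  a_5 = -2·-3 + -3·0 + 2·1 + 1·2 = 10
  a_6 = -2·10 + -3·-3 + 2·0 + 1·1 = -10
  a_7 = -2·-10 + -3·10 + 2·-3 + 1·0 = -16
  a_8 = -2·-16 + -3·-10 + 2·10 + 1·-3 = 79
  a_9 = -2·79 + -3·-16 + 2·-10 + 1·10 = -120
  a_10 = -2·-120 + -3·79 + 2·-16 + 1·-10 = -39

-2,-3,2,1 ; -39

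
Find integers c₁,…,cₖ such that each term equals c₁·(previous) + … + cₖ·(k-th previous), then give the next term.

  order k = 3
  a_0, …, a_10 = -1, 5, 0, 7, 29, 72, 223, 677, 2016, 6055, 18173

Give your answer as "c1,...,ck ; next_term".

  a_3 = 2·0 + 2·5 + 3·-1 = 7
  a_4 = 2·7 + 2·0 + 3·5 = 29
  a_5 = 2·29 + 2·7 + 3·0 = 72
  a_6 = 2·72 + 2·29 + 3·7 = 223
  a_7 = 2·223 + 2·72 + 3·29 = 677
  a_8 = 2·677 + 2·223 + 3·72 = 2016
  a_9 = 2·2016 + 2·677 + 3·223 = 6055
  a_10 = 2·6055 + 2·2016 + 3·677 = 18173
  a_11 = 2·18173 + 2·6055 + 3·2016 = 54504

2,2,3 ; 54504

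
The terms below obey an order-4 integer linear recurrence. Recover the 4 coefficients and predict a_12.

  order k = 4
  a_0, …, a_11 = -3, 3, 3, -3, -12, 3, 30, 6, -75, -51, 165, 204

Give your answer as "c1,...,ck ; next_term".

  a_4 = 1·-3 + -2·3 + 1·3 + 2·-3 = -12
  a_5 = 1·-12 + -2·-3 + 1·3 + 2·3 = 3
  a_6 = 1·3 + -2·-12 + 1·-3 + 2·3 = 30
  a_7 = 1·30 + -2·3 + 1·-12 + 2·-3 = 6
  a_8 = 1·6 + -2·30 + 1·3 + 2·-12 = -75
  a_9 = 1·-75 + -2·6 + 1·30 + 2·3 = -51
  a_10 = 1·-51 + -2·-75 + 1·6 + 2·30 = 165
  a_11 = 1·165 + -2·-51 + 1·-75 + 2·6 = 204
  a_12 = 1·204 + -2·165 + 1·-51 + 2·-75 = -327

1,-2,1,2 ; -327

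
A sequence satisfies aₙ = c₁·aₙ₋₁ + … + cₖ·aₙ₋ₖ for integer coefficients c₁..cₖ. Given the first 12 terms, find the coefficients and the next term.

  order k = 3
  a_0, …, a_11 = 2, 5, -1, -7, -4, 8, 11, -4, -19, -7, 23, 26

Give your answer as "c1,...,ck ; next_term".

0,-1,-1 ; -16

  a_3 = 0·-1 + -1·5 + -1·2 = -7
  a_4 = 0·-7 + -1·-1 + -1·5 = -4
  a_5 = 0·-4 + -1·-7 + -1·-1 = 8
  a_6 = 0·8 + -1·-4 + -1·-7 = 11
  a_7 = 0·11 + -1·8 + -1·-4 = -4
  a_8 = 0·-4 + -1·11 + -1·8 = -19
  a_9 = 0·-19 + -1·-4 + -1·11 = -7
  a_10 = 0·-7 + -1·-19 + -1·-4 = 23
  a_11 = 0·23 + -1·-7 + -1·-19 = 26
  a_12 = 0·26 + -1·23 + -1·-7 = -16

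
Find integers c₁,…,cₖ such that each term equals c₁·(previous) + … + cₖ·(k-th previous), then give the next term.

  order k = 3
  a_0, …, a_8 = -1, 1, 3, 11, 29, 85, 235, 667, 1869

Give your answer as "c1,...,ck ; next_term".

2,3,-2 ; 5269

  a_3 = 2·3 + 3·1 + -2·-1 = 11
  a_4 = 2·11 + 3·3 + -2·1 = 29
  a_5 = 2·29 + 3·11 + -2·3 = 85
  a_6 = 2·85 + 3·29 + -2·11 = 235
  a_7 = 2·235 + 3·85 + -2·29 = 667
  a_8 = 2·667 + 3·235 + -2·85 = 1869
  a_9 = 2·1869 + 3·667 + -2·235 = 5269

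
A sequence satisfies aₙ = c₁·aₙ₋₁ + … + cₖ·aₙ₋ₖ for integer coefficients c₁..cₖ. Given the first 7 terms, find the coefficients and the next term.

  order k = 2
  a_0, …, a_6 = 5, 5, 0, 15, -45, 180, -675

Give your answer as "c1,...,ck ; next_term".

-3,3 ; 2565

  a_2 = -3·5 + 3·5 = 0
  a_3 = -3·0 + 3·5 = 15
  a_4 = -3·15 + 3·0 = -45
  a_5 = -3·-45 + 3·15 = 180
  a_6 = -3·180 + 3·-45 = -675
  a_7 = -3·-675 + 3·180 = 2565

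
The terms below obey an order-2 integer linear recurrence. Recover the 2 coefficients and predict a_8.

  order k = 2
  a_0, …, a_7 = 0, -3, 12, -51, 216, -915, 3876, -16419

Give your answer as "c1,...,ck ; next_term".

-4,1 ; 69552

  a_2 = -4·-3 + 1·0 = 12
  a_3 = -4·12 + 1·-3 = -51
  a_4 = -4·-51 + 1·12 = 216
  a_5 = -4·216 + 1·-51 = -915
  a_6 = -4·-915 + 1·216 = 3876
  a_7 = -4·3876 + 1·-915 = -16419
  a_8 = -4·-16419 + 1·3876 = 69552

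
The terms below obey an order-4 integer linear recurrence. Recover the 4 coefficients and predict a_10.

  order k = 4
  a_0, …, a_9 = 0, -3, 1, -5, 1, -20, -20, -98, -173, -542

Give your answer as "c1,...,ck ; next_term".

  a_4 = 2·-5 + 2·1 + -3·-3 + 3·0 = 1
  a_5 = 2·1 + 2·-5 + -3·1 + 3·-3 = -20
  a_6 = 2·-20 + 2·1 + -3·-5 + 3·1 = -20
  a_7 = 2·-20 + 2·-20 + -3·1 + 3·-5 = -98
  a_8 = 2·-98 + 2·-20 + -3·-20 + 3·1 = -173
  a_9 = 2·-173 + 2·-98 + -3·-20 + 3·-20 = -542
  a_10 = 2·-542 + 2·-173 + -3·-98 + 3·-20 = -1196

2,2,-3,3 ; -1196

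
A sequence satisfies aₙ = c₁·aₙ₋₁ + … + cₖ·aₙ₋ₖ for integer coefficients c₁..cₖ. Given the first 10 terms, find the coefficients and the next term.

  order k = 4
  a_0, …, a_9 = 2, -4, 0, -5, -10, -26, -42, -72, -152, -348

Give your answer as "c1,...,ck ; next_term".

2,-2,2,4 ; -704

  a_4 = 2·-5 + -2·0 + 2·-4 + 4·2 = -10
  a_5 = 2·-10 + -2·-5 + 2·0 + 4·-4 = -26
  a_6 = 2·-26 + -2·-10 + 2·-5 + 4·0 = -42
  a_7 = 2·-42 + -2·-26 + 2·-10 + 4·-5 = -72
  a_8 = 2·-72 + -2·-42 + 2·-26 + 4·-10 = -152
  a_9 = 2·-152 + -2·-72 + 2·-42 + 4·-26 = -348
  a_10 = 2·-348 + -2·-152 + 2·-72 + 4·-42 = -704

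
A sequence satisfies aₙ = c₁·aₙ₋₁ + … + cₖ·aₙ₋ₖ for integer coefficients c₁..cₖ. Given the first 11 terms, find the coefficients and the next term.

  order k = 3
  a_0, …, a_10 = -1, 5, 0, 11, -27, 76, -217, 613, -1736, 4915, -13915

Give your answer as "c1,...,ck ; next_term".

-2,2,-1 ; 39396

  a_3 = -2·0 + 2·5 + -1·-1 = 11
  a_4 = -2·11 + 2·0 + -1·5 = -27
  a_5 = -2·-27 + 2·11 + -1·0 = 76
  a_6 = -2·76 + 2·-27 + -1·11 = -217
  a_7 = -2·-217 + 2·76 + -1·-27 = 613
  a_8 = -2·613 + 2·-217 + -1·76 = -1736
  a_9 = -2·-1736 + 2·613 + -1·-217 = 4915
  a_10 = -2·4915 + 2·-1736 + -1·613 = -13915
  a_11 = -2·-13915 + 2·4915 + -1·-1736 = 39396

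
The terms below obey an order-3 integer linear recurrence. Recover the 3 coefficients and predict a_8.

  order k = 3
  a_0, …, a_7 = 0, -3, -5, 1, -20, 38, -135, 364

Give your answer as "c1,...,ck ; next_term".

-2,3,1 ; -1095

  a_3 = -2·-5 + 3·-3 + 1·0 = 1
  a_4 = -2·1 + 3·-5 + 1·-3 = -20
  a_5 = -2·-20 + 3·1 + 1·-5 = 38
  a_6 = -2·38 + 3·-20 + 1·1 = -135
  a_7 = -2·-135 + 3·38 + 1·-20 = 364
  a_8 = -2·364 + 3·-135 + 1·38 = -1095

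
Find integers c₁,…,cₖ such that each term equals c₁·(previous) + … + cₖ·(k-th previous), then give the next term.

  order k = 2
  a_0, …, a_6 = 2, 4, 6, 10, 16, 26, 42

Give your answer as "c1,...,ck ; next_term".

  a_2 = 1·4 + 1·2 = 6
  a_3 = 1·6 + 1·4 = 10
  a_4 = 1·10 + 1·6 = 16
  a_5 = 1·16 + 1·10 = 26
  a_6 = 1·26 + 1·16 = 42
  a_7 = 1·42 + 1·26 = 68

1,1 ; 68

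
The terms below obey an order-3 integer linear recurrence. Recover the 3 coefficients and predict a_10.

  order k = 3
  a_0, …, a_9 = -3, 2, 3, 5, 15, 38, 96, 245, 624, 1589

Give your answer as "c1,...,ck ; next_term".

  a_3 = 2·3 + 1·2 + 1·-3 = 5
  a_4 = 2·5 + 1·3 + 1·2 = 15
  a_5 = 2·15 + 1·5 + 1·3 = 38
  a_6 = 2·38 + 1·15 + 1·5 = 96
  a_7 = 2·96 + 1·38 + 1·15 = 245
  a_8 = 2·245 + 1·96 + 1·38 = 624
  a_9 = 2·624 + 1·245 + 1·96 = 1589
  a_10 = 2·1589 + 1·624 + 1·245 = 4047

2,1,1 ; 4047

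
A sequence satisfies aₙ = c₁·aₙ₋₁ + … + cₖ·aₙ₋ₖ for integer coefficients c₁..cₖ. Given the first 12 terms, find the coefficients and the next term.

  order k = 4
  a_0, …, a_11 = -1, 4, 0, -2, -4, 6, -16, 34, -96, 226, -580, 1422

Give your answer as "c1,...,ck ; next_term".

-1,3,-1,2 ; -3580

  a_4 = -1·-2 + 3·0 + -1·4 + 2·-1 = -4
  a_5 = -1·-4 + 3·-2 + -1·0 + 2·4 = 6
  a_6 = -1·6 + 3·-4 + -1·-2 + 2·0 = -16
  a_7 = -1·-16 + 3·6 + -1·-4 + 2·-2 = 34
  a_8 = -1·34 + 3·-16 + -1·6 + 2·-4 = -96
  a_9 = -1·-96 + 3·34 + -1·-16 + 2·6 = 226
  a_10 = -1·226 + 3·-96 + -1·34 + 2·-16 = -580
  a_11 = -1·-580 + 3·226 + -1·-96 + 2·34 = 1422
  a_12 = -1·1422 + 3·-580 + -1·226 + 2·-96 = -3580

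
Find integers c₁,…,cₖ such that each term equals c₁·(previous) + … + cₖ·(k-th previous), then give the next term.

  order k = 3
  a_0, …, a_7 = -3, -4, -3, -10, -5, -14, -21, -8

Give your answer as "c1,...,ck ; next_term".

-1,1,3 ; -55

  a_3 = -1·-3 + 1·-4 + 3·-3 = -10
  a_4 = -1·-10 + 1·-3 + 3·-4 = -5
  a_5 = -1·-5 + 1·-10 + 3·-3 = -14
  a_6 = -1·-14 + 1·-5 + 3·-10 = -21
  a_7 = -1·-21 + 1·-14 + 3·-5 = -8
  a_8 = -1·-8 + 1·-21 + 3·-14 = -55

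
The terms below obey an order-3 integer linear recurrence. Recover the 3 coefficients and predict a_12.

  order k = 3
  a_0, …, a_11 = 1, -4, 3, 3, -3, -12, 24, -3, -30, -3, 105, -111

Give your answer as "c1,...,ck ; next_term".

-2,-3,-3 ; -84

  a_3 = -2·3 + -3·-4 + -3·1 = 3
  a_4 = -2·3 + -3·3 + -3·-4 = -3
  a_5 = -2·-3 + -3·3 + -3·3 = -12
  a_6 = -2·-12 + -3·-3 + -3·3 = 24
  a_7 = -2·24 + -3·-12 + -3·-3 = -3
  a_8 = -2·-3 + -3·24 + -3·-12 = -30
  a_9 = -2·-30 + -3·-3 + -3·24 = -3
  a_10 = -2·-3 + -3·-30 + -3·-3 = 105
  a_11 = -2·105 + -3·-3 + -3·-30 = -111
  a_12 = -2·-111 + -3·105 + -3·-3 = -84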